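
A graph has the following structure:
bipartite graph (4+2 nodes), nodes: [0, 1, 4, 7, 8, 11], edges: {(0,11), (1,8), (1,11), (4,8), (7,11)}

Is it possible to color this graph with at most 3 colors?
Yes, G is 3-colorable

A valid 3-coloring: color 1: [8, 11]; color 2: [0, 1, 4, 7].
(χ(G) = 2 ≤ 3.)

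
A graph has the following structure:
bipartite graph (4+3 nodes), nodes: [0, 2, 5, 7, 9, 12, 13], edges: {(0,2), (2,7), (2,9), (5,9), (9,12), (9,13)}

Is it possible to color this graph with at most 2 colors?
A valid 2-coloring: color 1: [0, 7, 9]; color 2: [2, 5, 12, 13].
(χ(G) = 2 ≤ 2.)

Yes, G is 2-colorable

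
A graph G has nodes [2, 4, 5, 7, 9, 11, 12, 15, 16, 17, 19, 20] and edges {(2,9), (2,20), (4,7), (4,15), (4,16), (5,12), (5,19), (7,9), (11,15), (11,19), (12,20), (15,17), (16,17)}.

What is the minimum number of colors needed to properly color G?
χ(G) = 2

Clique number ω(G) = 2 (lower bound: χ ≥ ω).
The graph is bipartite (no odd cycle), so 2 colors suffice: χ(G) = 2.
A valid 2-coloring: color 1: [2, 7, 12, 15, 16, 19]; color 2: [4, 5, 9, 11, 17, 20].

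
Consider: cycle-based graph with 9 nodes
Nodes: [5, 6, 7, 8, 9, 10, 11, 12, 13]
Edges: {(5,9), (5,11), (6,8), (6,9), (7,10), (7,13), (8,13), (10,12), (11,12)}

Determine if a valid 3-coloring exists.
A valid 3-coloring: color 1: [7, 8, 9, 12]; color 2: [5, 6, 10, 13]; color 3: [11].
(χ(G) = 3 ≤ 3.)

Yes, G is 3-colorable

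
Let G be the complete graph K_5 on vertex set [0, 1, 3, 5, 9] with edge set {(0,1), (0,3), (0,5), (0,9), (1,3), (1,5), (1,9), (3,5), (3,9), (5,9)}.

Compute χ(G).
Clique number ω(G) = 5 (lower bound: χ ≥ ω).
The clique on [0, 1, 3, 5, 9] has size 5, forcing χ ≥ 5, and the coloring below uses 5 colors, so χ(G) = 5.
A valid 5-coloring: color 1: [9]; color 2: [0]; color 3: [5]; color 4: [3]; color 5: [1].

χ(G) = 5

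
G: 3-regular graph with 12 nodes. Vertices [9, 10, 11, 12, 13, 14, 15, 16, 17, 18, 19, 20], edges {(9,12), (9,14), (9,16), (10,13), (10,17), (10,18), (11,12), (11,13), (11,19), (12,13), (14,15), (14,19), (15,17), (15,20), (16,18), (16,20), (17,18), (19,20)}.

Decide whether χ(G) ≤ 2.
The clique on vertices [10, 17, 18] has size 3 > 2, so it alone needs 3 colors.

No, G is not 2-colorable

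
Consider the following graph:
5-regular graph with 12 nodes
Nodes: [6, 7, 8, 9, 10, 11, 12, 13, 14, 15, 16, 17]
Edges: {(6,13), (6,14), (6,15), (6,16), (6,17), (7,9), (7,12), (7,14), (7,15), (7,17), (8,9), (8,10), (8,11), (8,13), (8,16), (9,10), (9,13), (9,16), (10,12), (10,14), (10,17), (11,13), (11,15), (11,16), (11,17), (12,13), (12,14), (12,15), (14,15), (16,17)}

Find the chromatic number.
Clique number ω(G) = 4 (lower bound: χ ≥ ω).
The clique on [7, 12, 14, 15] has size 4, forcing χ ≥ 4, and the coloring below uses 4 colors, so χ(G) = 4.
A valid 4-coloring: color 1: [6, 7, 10, 11]; color 2: [13, 14, 16]; color 3: [9, 15, 17]; color 4: [8, 12].

χ(G) = 4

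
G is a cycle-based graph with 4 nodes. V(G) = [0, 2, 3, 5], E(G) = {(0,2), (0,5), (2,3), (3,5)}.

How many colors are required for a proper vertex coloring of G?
Clique number ω(G) = 2 (lower bound: χ ≥ ω).
The graph is bipartite (no odd cycle), so 2 colors suffice: χ(G) = 2.
A valid 2-coloring: color 1: [0, 3]; color 2: [2, 5].

χ(G) = 2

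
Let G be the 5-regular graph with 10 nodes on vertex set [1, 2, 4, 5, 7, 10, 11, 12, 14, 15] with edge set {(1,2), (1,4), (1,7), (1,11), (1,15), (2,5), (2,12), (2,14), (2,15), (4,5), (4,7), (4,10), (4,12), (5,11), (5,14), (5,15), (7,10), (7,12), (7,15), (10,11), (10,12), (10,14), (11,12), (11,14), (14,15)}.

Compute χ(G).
Clique number ω(G) = 4 (lower bound: χ ≥ ω).
The clique on [2, 5, 14, 15] has size 4, forcing χ ≥ 4, and the coloring below uses 4 colors, so χ(G) = 4.
A valid 4-coloring: color 1: [1, 5, 10]; color 2: [4, 11, 15]; color 3: [2, 7]; color 4: [12, 14].

χ(G) = 4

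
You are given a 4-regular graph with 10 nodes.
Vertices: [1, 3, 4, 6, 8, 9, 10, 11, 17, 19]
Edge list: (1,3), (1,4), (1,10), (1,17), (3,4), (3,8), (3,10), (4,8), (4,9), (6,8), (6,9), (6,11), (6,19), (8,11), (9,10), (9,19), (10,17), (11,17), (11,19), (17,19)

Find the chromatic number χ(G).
Clique number ω(G) = 3 (lower bound: χ ≥ ω).
Suppose a proper 3-coloring c exists. The clique [1, 3, 4] takes 3 distinct colors; by symmetry let c(1) = 1, c(3) = 2, c(4) = 3.
- Vertex 8: neighbors [3, 4] already have colors [2, 3] ⇒ c(8) = 1.
- Vertex 10: neighbors [1, 3] already have colors [1, 2] ⇒ c(10) = 3.
- Vertex 17: neighbors [1, 10] already have colors [1, 3] ⇒ c(17) = 2.
- Vertex 11: neighbors [8, 17] already have colors [1, 2] ⇒ c(11) = 3.
- Vertex 6: neighbors [8, 11] already have colors [1, 3] ⇒ c(6) = 2.
- Vertex 9: neighbors [6, 4] already have colors [2, 3] ⇒ c(9) = 1.
- Vertex 19: neighbors [9, 6, 11] already have colors [1, 2, 3] — all 3 colors blocked. Contradiction.
The forced assignments end in a contradiction, so G has no proper 3-coloring (χ ≥ 4).
The coloring below uses 4 colors, so χ(G) = 4.
A valid 4-coloring: color 1: [4, 10, 19]; color 2: [3, 6, 17]; color 3: [1, 9, 11]; color 4: [8].

χ(G) = 4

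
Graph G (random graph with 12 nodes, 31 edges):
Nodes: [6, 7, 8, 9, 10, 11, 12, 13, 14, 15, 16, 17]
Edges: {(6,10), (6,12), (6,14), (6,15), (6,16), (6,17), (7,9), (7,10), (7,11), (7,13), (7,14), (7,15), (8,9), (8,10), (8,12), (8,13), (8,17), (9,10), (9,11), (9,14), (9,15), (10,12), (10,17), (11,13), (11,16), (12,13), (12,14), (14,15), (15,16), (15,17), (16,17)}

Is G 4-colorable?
A valid 4-coloring: color 1: [10, 11, 15]; color 2: [9, 12, 16]; color 3: [6, 7, 8]; color 4: [13, 14, 17].
(χ(G) = 4 ≤ 4.)

Yes, G is 4-colorable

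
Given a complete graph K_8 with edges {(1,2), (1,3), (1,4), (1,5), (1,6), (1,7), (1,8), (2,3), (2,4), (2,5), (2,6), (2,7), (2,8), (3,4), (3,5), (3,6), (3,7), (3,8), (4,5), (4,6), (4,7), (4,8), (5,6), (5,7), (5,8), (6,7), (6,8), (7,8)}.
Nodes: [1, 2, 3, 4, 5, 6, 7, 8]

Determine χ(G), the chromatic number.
χ(G) = 8

Clique number ω(G) = 8 (lower bound: χ ≥ ω).
The clique on [1, 2, 3, 4, 5, 6, 7, 8] has size 8, forcing χ ≥ 8, and the coloring below uses 8 colors, so χ(G) = 8.
A valid 8-coloring: color 1: [1]; color 2: [7]; color 3: [3]; color 4: [4]; color 5: [5]; color 6: [2]; color 7: [6]; color 8: [8].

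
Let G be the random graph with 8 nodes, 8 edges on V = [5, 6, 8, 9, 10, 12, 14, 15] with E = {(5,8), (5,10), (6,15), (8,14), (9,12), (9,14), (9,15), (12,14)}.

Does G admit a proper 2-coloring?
The clique on vertices [9, 12, 14] has size 3 > 2, so it alone needs 3 colors.

No, G is not 2-colorable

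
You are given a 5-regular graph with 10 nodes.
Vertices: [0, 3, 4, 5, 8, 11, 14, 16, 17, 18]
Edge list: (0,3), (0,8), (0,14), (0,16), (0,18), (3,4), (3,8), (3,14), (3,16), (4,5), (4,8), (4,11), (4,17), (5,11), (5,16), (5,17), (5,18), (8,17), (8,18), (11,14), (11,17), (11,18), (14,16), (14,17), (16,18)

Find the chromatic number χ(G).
χ(G) = 4

Clique number ω(G) = 4 (lower bound: χ ≥ ω).
The clique on [0, 3, 14, 16] has size 4, forcing χ ≥ 4, and the coloring below uses 4 colors, so χ(G) = 4.
A valid 4-coloring: color 1: [5, 8, 14]; color 2: [3, 17, 18]; color 3: [0, 11]; color 4: [4, 16].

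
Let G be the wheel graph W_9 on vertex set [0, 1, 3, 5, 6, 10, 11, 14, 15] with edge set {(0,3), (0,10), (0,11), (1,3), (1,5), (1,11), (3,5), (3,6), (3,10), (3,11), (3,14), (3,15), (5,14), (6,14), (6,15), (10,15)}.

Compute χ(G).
Clique number ω(G) = 3 (lower bound: χ ≥ ω).
The clique on [0, 3, 10] has size 3, forcing χ ≥ 3, and the coloring below uses 3 colors, so χ(G) = 3.
A valid 3-coloring: color 1: [3]; color 2: [0, 1, 14, 15]; color 3: [5, 6, 10, 11].

χ(G) = 3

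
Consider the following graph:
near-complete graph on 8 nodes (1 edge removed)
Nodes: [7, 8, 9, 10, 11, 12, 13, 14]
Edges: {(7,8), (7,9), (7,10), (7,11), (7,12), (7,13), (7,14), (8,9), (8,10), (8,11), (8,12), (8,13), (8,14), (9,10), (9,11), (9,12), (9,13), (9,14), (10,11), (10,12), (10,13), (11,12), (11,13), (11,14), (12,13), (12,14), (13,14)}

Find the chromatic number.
Clique number ω(G) = 7 (lower bound: χ ≥ ω).
The clique on [7, 8, 9, 10, 11, 12, 13] has size 7, forcing χ ≥ 7, and the coloring below uses 7 colors, so χ(G) = 7.
A valid 7-coloring: color 1: [12]; color 2: [9]; color 3: [13]; color 4: [8]; color 5: [11]; color 6: [7]; color 7: [10, 14].

χ(G) = 7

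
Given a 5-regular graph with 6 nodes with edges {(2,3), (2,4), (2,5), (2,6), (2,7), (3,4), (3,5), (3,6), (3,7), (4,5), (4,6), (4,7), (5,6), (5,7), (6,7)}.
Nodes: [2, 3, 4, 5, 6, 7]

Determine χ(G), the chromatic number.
Clique number ω(G) = 6 (lower bound: χ ≥ ω).
The clique on [2, 3, 4, 5, 6, 7] has size 6, forcing χ ≥ 6, and the coloring below uses 6 colors, so χ(G) = 6.
A valid 6-coloring: color 1: [7]; color 2: [4]; color 3: [5]; color 4: [3]; color 5: [6]; color 6: [2].

χ(G) = 6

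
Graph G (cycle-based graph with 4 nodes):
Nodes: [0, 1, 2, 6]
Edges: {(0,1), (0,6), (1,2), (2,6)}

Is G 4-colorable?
Yes, G is 4-colorable

A valid 4-coloring: color 1: [1, 6]; color 2: [0, 2].
(χ(G) = 2 ≤ 4.)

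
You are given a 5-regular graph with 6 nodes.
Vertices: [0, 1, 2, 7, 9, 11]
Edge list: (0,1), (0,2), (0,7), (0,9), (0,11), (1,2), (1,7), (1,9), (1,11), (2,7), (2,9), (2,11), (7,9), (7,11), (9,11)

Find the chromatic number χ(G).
χ(G) = 6

Clique number ω(G) = 6 (lower bound: χ ≥ ω).
The clique on [0, 1, 2, 7, 9, 11] has size 6, forcing χ ≥ 6, and the coloring below uses 6 colors, so χ(G) = 6.
A valid 6-coloring: color 1: [9]; color 2: [0]; color 3: [1]; color 4: [2]; color 5: [11]; color 6: [7].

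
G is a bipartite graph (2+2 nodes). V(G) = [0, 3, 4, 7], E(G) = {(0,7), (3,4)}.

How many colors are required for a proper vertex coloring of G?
Clique number ω(G) = 2 (lower bound: χ ≥ ω).
The graph is bipartite (no odd cycle), so 2 colors suffice: χ(G) = 2.
A valid 2-coloring: color 1: [0, 3]; color 2: [4, 7].

χ(G) = 2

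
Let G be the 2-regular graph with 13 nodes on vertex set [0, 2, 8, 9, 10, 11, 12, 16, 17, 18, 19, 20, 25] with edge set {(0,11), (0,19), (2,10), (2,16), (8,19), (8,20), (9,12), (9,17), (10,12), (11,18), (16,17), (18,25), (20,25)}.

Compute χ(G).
χ(G) = 3

Clique number ω(G) = 2 (lower bound: χ ≥ ω).
Odd cycle [8, 19, 0, 11, 18, 25, 20] needs 3 colors (χ ≥ 3).
The coloring below uses 3 colors, so χ(G) = 3.
A valid 3-coloring: color 1: [0, 8, 9, 10, 16, 25]; color 2: [2, 11, 12, 17, 19, 20]; color 3: [18].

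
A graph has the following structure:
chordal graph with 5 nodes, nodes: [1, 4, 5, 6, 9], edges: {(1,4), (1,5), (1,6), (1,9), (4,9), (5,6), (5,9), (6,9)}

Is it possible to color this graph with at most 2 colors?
The clique on vertices [1, 5, 6, 9] has size 4 > 2, so it alone needs 4 colors.

No, G is not 2-colorable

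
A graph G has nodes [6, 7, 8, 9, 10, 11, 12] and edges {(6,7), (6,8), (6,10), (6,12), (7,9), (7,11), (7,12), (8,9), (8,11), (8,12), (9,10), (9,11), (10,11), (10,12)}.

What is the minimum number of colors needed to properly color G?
Clique number ω(G) = 3 (lower bound: χ ≥ ω).
The clique on [8, 9, 11] has size 3, forcing χ ≥ 3, and the coloring below uses 3 colors, so χ(G) = 3.
A valid 3-coloring: color 1: [7, 8, 10]; color 2: [6, 9]; color 3: [11, 12].

χ(G) = 3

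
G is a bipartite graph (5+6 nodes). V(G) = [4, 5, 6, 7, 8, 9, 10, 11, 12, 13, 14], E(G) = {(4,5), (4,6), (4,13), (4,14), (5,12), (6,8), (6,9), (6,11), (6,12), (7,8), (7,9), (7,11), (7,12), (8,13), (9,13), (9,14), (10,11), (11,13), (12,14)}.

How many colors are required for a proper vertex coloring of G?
Clique number ω(G) = 2 (lower bound: χ ≥ ω).
The graph is bipartite (no odd cycle), so 2 colors suffice: χ(G) = 2.
A valid 2-coloring: color 1: [5, 6, 7, 10, 13, 14]; color 2: [4, 8, 9, 11, 12].

χ(G) = 2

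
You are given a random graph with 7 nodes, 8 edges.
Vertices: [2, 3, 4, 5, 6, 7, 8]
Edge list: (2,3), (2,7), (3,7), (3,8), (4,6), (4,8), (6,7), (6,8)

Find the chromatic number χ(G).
Clique number ω(G) = 3 (lower bound: χ ≥ ω).
The clique on [2, 3, 7] has size 3, forcing χ ≥ 3, and the coloring below uses 3 colors, so χ(G) = 3.
A valid 3-coloring: color 1: [5, 7, 8]; color 2: [3, 6]; color 3: [2, 4].

χ(G) = 3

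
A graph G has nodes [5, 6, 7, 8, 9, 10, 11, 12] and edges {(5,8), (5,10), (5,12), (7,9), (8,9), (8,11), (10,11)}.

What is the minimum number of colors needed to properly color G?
Clique number ω(G) = 2 (lower bound: χ ≥ ω).
The graph is bipartite (no odd cycle), so 2 colors suffice: χ(G) = 2.
A valid 2-coloring: color 1: [5, 6, 9, 11]; color 2: [7, 8, 10, 12].

χ(G) = 2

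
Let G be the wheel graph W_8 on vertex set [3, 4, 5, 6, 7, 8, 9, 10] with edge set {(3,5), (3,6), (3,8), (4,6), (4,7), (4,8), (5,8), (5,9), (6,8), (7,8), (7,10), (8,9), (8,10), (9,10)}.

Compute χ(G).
Clique number ω(G) = 3 (lower bound: χ ≥ ω).
Odd cycle [3, 6, 4, 7, 10, 9, 5] needs 3 colors (χ ≥ 3).
Vertex 8 is adjacent to every vertex of [3, 4, 5, 6, 7, 9, 10], which already need 3 colors among themselves, so 8 needs a new color (χ ≥ 4).
The coloring below uses 4 colors, so χ(G) = 4.
A valid 4-coloring: color 1: [8]; color 2: [3, 4, 9]; color 3: [5, 6, 7]; color 4: [10].

χ(G) = 4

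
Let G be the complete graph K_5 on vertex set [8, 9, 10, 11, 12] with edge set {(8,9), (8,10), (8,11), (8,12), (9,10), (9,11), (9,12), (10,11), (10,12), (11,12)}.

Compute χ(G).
Clique number ω(G) = 5 (lower bound: χ ≥ ω).
The clique on [8, 9, 10, 11, 12] has size 5, forcing χ ≥ 5, and the coloring below uses 5 colors, so χ(G) = 5.
A valid 5-coloring: color 1: [8]; color 2: [12]; color 3: [9]; color 4: [10]; color 5: [11].

χ(G) = 5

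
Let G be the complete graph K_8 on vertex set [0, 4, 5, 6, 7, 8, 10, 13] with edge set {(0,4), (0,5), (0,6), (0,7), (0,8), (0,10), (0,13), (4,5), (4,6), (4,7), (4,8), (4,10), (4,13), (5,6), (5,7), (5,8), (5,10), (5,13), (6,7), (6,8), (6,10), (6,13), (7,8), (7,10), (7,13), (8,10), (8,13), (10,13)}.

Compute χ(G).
Clique number ω(G) = 8 (lower bound: χ ≥ ω).
The clique on [0, 4, 5, 6, 7, 8, 10, 13] has size 8, forcing χ ≥ 8, and the coloring below uses 8 colors, so χ(G) = 8.
A valid 8-coloring: color 1: [10]; color 2: [6]; color 3: [13]; color 4: [7]; color 5: [0]; color 6: [8]; color 7: [5]; color 8: [4].

χ(G) = 8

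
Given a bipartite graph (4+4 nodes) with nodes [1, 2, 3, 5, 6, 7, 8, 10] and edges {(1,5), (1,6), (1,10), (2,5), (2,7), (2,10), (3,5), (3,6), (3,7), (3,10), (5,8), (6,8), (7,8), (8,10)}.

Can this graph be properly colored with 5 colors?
Yes, G is 5-colorable

A valid 5-coloring: color 1: [5, 6, 7, 10]; color 2: [1, 2, 3, 8].
(χ(G) = 2 ≤ 5.)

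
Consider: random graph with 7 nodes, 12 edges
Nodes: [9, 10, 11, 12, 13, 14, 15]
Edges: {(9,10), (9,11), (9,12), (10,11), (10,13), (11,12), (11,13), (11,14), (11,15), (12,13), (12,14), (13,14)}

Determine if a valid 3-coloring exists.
No, G is not 3-colorable

The clique on vertices [11, 12, 13, 14] has size 4 > 3, so it alone needs 4 colors.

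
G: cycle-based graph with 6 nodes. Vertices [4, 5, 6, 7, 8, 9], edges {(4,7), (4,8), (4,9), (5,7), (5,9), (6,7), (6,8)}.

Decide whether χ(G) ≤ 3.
Yes, G is 3-colorable

A valid 3-coloring: color 1: [4, 5, 6]; color 2: [7, 8, 9].
(χ(G) = 2 ≤ 3.)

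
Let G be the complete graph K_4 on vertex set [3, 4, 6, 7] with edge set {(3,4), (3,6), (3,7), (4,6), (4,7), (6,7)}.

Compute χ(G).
χ(G) = 4

Clique number ω(G) = 4 (lower bound: χ ≥ ω).
The clique on [3, 4, 6, 7] has size 4, forcing χ ≥ 4, and the coloring below uses 4 colors, so χ(G) = 4.
A valid 4-coloring: color 1: [7]; color 2: [4]; color 3: [6]; color 4: [3].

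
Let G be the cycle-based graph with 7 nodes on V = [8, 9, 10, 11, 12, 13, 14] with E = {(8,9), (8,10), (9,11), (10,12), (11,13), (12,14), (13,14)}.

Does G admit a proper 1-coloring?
No, G is not 1-colorable

Edge (8,9) forces its endpoints to differ, so 1 color is not enough.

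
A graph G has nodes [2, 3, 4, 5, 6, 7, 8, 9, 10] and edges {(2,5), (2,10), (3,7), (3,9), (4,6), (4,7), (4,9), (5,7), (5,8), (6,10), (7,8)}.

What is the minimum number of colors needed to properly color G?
Clique number ω(G) = 3 (lower bound: χ ≥ ω).
The clique on [5, 7, 8] has size 3, forcing χ ≥ 3, and the coloring below uses 3 colors, so χ(G) = 3.
A valid 3-coloring: color 1: [2, 6, 7, 9]; color 2: [3, 4, 5, 10]; color 3: [8].

χ(G) = 3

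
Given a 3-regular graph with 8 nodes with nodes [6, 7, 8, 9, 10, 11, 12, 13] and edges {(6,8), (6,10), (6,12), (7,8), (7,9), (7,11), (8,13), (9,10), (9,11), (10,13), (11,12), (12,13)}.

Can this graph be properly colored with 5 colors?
A valid 5-coloring: color 1: [6, 11, 13]; color 2: [7, 10, 12]; color 3: [8, 9].
(χ(G) = 3 ≤ 5.)

Yes, G is 5-colorable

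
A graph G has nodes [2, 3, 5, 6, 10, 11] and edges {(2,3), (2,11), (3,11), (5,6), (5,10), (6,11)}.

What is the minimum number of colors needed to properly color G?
χ(G) = 3

Clique number ω(G) = 3 (lower bound: χ ≥ ω).
The clique on [2, 3, 11] has size 3, forcing χ ≥ 3, and the coloring below uses 3 colors, so χ(G) = 3.
A valid 3-coloring: color 1: [5, 11]; color 2: [3, 6, 10]; color 3: [2].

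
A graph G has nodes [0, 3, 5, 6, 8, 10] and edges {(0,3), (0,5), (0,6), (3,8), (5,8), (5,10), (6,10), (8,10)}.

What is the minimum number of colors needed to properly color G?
Clique number ω(G) = 3 (lower bound: χ ≥ ω).
The clique on [5, 8, 10] has size 3, forcing χ ≥ 3, and the coloring below uses 3 colors, so χ(G) = 3.
A valid 3-coloring: color 1: [0, 10]; color 2: [3, 5, 6]; color 3: [8].

χ(G) = 3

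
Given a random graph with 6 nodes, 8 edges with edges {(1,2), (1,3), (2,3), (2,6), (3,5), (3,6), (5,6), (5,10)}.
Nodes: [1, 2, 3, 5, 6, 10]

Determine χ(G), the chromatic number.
χ(G) = 3

Clique number ω(G) = 3 (lower bound: χ ≥ ω).
The clique on [1, 2, 3] has size 3, forcing χ ≥ 3, and the coloring below uses 3 colors, so χ(G) = 3.
A valid 3-coloring: color 1: [3, 10]; color 2: [2, 5]; color 3: [1, 6].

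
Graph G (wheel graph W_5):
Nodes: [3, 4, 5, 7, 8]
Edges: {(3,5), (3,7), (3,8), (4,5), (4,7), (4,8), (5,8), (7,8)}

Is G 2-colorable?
No, G is not 2-colorable

The clique on vertices [3, 5, 8] has size 3 > 2, so it alone needs 3 colors.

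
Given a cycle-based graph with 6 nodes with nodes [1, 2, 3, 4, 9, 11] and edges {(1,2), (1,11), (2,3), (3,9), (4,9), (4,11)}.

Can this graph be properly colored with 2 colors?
A valid 2-coloring: color 1: [2, 9, 11]; color 2: [1, 3, 4].
(χ(G) = 2 ≤ 2.)

Yes, G is 2-colorable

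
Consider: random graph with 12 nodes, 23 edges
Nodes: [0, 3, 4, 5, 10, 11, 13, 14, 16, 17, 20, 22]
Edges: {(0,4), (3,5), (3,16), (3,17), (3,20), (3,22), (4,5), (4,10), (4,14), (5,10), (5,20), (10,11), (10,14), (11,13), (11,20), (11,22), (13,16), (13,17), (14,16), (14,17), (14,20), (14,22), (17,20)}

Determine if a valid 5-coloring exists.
Yes, G is 5-colorable

A valid 5-coloring: color 1: [0, 3, 11, 14]; color 2: [4, 13, 20, 22]; color 3: [5, 16, 17]; color 4: [10].
(χ(G) = 4 ≤ 5.)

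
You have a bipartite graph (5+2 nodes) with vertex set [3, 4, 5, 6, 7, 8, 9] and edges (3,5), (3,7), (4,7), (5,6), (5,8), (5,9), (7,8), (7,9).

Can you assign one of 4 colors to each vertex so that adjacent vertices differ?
A valid 4-coloring: color 1: [5, 7]; color 2: [3, 4, 6, 8, 9].
(χ(G) = 2 ≤ 4.)

Yes, G is 4-colorable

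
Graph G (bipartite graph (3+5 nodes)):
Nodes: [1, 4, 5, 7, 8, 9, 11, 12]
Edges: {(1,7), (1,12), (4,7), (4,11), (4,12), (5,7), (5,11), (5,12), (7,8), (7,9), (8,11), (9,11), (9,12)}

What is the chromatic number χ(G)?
χ(G) = 2

Clique number ω(G) = 2 (lower bound: χ ≥ ω).
The graph is bipartite (no odd cycle), so 2 colors suffice: χ(G) = 2.
A valid 2-coloring: color 1: [7, 11, 12]; color 2: [1, 4, 5, 8, 9].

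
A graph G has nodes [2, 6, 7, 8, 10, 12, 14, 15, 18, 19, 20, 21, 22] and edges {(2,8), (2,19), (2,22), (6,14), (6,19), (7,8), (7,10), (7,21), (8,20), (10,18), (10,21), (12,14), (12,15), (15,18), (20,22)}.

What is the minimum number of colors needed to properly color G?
χ(G) = 3

Clique number ω(G) = 3 (lower bound: χ ≥ ω).
The clique on [7, 10, 21] has size 3, forcing χ ≥ 3, and the coloring below uses 3 colors, so χ(G) = 3.
A valid 3-coloring: color 1: [8, 10, 14, 15, 19, 22]; color 2: [2, 6, 7, 12, 18, 20]; color 3: [21].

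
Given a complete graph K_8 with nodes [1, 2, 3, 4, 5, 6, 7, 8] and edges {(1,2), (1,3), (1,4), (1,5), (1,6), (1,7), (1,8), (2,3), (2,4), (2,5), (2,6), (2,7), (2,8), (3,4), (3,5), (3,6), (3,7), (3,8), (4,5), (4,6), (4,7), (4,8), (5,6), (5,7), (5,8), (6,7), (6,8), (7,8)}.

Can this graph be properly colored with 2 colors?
The clique on vertices [1, 2, 3, 4, 5, 6, 7, 8] has size 8 > 2, so it alone needs 8 colors.

No, G is not 2-colorable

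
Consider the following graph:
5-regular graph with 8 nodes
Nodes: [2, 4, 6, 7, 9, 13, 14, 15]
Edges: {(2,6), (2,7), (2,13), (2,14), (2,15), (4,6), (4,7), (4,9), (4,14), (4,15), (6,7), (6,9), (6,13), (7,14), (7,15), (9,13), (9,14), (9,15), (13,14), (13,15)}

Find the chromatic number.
χ(G) = 4

Clique number ω(G) = 3 (lower bound: χ ≥ ω).
Odd cycle [4, 7, 2, 13, 9] needs 3 colors (χ ≥ 3).
Vertex 6 is adjacent to every vertex of [2, 4, 7, 9, 13], which already need 3 colors among themselves, so 6 needs a new color (χ ≥ 4).
The coloring below uses 4 colors, so χ(G) = 4.
A valid 4-coloring: color 1: [6, 14, 15]; color 2: [7, 13]; color 3: [2, 4]; color 4: [9].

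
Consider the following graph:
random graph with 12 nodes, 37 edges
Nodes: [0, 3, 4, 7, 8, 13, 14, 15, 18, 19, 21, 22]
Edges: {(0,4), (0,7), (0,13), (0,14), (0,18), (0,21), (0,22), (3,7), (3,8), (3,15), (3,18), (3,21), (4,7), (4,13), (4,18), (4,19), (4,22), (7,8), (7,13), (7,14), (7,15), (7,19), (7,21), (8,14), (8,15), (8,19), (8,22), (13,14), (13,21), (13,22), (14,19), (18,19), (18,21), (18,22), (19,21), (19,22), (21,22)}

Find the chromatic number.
Clique number ω(G) = 4 (lower bound: χ ≥ ω).
The clique on [0, 4, 18, 22] has size 4, forcing χ ≥ 4, and the coloring below uses 4 colors, so χ(G) = 4.
A valid 4-coloring: color 1: [7, 22]; color 2: [4, 14, 15, 21]; color 3: [0, 3, 19]; color 4: [8, 13, 18].

χ(G) = 4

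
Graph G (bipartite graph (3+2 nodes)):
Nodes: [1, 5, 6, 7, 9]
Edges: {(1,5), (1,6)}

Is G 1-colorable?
Edge (1,5) forces its endpoints to differ, so 1 color is not enough.

No, G is not 1-colorable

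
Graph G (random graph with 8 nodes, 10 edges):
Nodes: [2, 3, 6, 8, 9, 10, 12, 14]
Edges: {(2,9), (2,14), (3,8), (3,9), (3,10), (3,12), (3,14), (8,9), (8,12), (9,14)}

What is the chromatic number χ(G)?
Clique number ω(G) = 3 (lower bound: χ ≥ ω).
The clique on [2, 9, 14] has size 3, forcing χ ≥ 3, and the coloring below uses 3 colors, so χ(G) = 3.
A valid 3-coloring: color 1: [2, 3, 6]; color 2: [9, 10, 12]; color 3: [8, 14].

χ(G) = 3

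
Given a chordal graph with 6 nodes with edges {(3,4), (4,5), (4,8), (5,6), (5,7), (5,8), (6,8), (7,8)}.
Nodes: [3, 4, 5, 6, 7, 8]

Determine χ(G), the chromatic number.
χ(G) = 3

Clique number ω(G) = 3 (lower bound: χ ≥ ω).
The clique on [4, 5, 8] has size 3, forcing χ ≥ 3, and the coloring below uses 3 colors, so χ(G) = 3.
A valid 3-coloring: color 1: [3, 5]; color 2: [8]; color 3: [4, 6, 7].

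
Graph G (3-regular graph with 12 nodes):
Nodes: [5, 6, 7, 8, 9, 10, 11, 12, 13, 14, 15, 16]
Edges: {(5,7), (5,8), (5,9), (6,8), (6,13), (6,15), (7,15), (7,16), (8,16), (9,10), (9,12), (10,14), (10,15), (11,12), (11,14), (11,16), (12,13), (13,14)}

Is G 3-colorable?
A valid 3-coloring: color 1: [8, 9, 11, 13, 15]; color 2: [5, 6, 10, 12, 16]; color 3: [7, 14].
(χ(G) = 3 ≤ 3.)

Yes, G is 3-colorable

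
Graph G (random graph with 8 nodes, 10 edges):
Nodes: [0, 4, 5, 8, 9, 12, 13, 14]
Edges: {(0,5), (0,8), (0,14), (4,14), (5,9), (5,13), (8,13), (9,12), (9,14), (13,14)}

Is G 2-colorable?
Yes, G is 2-colorable

A valid 2-coloring: color 1: [5, 8, 12, 14]; color 2: [0, 4, 9, 13].
(χ(G) = 2 ≤ 2.)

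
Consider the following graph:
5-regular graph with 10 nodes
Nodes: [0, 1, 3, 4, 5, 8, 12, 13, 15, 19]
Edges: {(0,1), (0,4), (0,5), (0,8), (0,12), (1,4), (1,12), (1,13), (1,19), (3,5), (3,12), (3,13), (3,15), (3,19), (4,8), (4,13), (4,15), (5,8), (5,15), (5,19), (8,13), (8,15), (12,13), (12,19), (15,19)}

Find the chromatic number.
Clique number ω(G) = 4 (lower bound: χ ≥ ω).
The clique on [3, 5, 15, 19] has size 4, forcing χ ≥ 4, and the coloring below uses 4 colors, so χ(G) = 4.
A valid 4-coloring: color 1: [1, 15]; color 2: [0, 13, 19]; color 3: [4, 5, 12]; color 4: [3, 8].

χ(G) = 4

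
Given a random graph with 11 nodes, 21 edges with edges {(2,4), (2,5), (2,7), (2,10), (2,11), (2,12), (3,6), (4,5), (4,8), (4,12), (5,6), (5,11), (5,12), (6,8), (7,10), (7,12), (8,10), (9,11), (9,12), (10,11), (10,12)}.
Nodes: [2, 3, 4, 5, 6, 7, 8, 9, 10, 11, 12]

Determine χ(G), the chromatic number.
Clique number ω(G) = 4 (lower bound: χ ≥ ω).
The clique on [2, 7, 10, 12] has size 4, forcing χ ≥ 4, and the coloring below uses 4 colors, so χ(G) = 4.
A valid 4-coloring: color 1: [2, 3, 8, 9]; color 2: [6, 11, 12]; color 3: [5, 10]; color 4: [4, 7].

χ(G) = 4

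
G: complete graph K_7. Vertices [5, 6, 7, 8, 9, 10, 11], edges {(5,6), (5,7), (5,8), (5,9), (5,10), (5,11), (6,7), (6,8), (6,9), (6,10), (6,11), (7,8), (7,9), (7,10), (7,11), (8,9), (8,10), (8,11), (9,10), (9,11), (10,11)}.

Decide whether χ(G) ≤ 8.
Yes, G is 8-colorable

A valid 8-coloring: color 1: [10]; color 2: [9]; color 3: [5]; color 4: [6]; color 5: [11]; color 6: [8]; color 7: [7].
(χ(G) = 7 ≤ 8.)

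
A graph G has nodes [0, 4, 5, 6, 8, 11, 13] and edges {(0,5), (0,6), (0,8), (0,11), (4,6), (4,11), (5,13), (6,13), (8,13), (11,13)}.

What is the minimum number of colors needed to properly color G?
χ(G) = 2

Clique number ω(G) = 2 (lower bound: χ ≥ ω).
The graph is bipartite (no odd cycle), so 2 colors suffice: χ(G) = 2.
A valid 2-coloring: color 1: [0, 4, 13]; color 2: [5, 6, 8, 11].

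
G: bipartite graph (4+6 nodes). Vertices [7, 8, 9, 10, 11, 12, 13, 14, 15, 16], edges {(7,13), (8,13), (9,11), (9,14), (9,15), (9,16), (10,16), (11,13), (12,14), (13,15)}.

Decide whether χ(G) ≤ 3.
A valid 3-coloring: color 1: [9, 10, 12, 13]; color 2: [7, 8, 11, 14, 15, 16].
(χ(G) = 2 ≤ 3.)

Yes, G is 3-colorable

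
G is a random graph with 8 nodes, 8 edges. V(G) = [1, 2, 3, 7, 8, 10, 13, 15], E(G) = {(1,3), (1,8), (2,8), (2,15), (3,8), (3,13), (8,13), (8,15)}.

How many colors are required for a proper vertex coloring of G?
Clique number ω(G) = 3 (lower bound: χ ≥ ω).
The clique on [2, 8, 15] has size 3, forcing χ ≥ 3, and the coloring below uses 3 colors, so χ(G) = 3.
A valid 3-coloring: color 1: [7, 8, 10]; color 2: [3, 15]; color 3: [1, 2, 13].

χ(G) = 3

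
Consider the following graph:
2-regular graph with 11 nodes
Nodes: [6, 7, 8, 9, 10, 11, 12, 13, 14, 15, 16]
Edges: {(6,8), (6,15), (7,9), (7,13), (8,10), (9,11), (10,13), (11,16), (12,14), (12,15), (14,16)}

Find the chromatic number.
χ(G) = 3

Clique number ω(G) = 2 (lower bound: χ ≥ ω).
Odd cycle [14, 16, 11, 9, 7, 13, 10, 8, 6, 15, 12] needs 3 colors (χ ≥ 3).
The coloring below uses 3 colors, so χ(G) = 3.
A valid 3-coloring: color 1: [8, 9, 13, 14, 15]; color 2: [6, 7, 10, 12, 16]; color 3: [11].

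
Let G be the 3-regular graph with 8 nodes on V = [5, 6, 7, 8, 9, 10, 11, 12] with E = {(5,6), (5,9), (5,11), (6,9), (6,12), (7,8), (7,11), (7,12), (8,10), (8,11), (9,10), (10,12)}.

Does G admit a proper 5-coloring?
Yes, G is 5-colorable

A valid 5-coloring: color 1: [8, 9, 12]; color 2: [5, 7, 10]; color 3: [6, 11].
(χ(G) = 3 ≤ 5.)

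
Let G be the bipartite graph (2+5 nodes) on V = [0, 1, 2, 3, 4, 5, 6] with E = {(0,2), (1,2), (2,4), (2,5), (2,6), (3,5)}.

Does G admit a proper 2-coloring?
A valid 2-coloring: color 1: [2, 3]; color 2: [0, 1, 4, 5, 6].
(χ(G) = 2 ≤ 2.)

Yes, G is 2-colorable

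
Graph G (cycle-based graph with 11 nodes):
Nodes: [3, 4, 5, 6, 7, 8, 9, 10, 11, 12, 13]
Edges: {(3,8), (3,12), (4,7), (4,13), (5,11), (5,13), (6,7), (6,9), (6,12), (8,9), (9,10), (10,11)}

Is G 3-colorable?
Yes, G is 3-colorable

A valid 3-coloring: color 1: [3, 4, 5, 6, 10]; color 2: [7, 9, 11, 12, 13]; color 3: [8].
(χ(G) = 3 ≤ 3.)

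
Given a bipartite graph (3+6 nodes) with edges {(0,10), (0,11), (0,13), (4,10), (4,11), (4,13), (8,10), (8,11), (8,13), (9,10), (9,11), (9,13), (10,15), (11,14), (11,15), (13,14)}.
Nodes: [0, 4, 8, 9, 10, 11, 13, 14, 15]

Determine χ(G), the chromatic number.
Clique number ω(G) = 2 (lower bound: χ ≥ ω).
The graph is bipartite (no odd cycle), so 2 colors suffice: χ(G) = 2.
A valid 2-coloring: color 1: [10, 11, 13]; color 2: [0, 4, 8, 9, 14, 15].

χ(G) = 2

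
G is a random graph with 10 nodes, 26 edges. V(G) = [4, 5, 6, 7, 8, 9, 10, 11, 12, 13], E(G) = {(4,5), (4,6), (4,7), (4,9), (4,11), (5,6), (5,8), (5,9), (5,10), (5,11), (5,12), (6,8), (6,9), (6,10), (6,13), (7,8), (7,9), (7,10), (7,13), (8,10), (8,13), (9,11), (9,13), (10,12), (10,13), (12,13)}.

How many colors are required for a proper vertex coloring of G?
Clique number ω(G) = 4 (lower bound: χ ≥ ω).
The clique on [6, 8, 10, 13] has size 4, forcing χ ≥ 4, and the coloring below uses 4 colors, so χ(G) = 4.
A valid 4-coloring: color 1: [5, 13]; color 2: [9, 10]; color 3: [6, 7, 11, 12]; color 4: [4, 8].

χ(G) = 4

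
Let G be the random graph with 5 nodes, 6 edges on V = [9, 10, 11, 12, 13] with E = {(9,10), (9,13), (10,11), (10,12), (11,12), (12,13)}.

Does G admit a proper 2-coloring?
The clique on vertices [10, 11, 12] has size 3 > 2, so it alone needs 3 colors.

No, G is not 2-colorable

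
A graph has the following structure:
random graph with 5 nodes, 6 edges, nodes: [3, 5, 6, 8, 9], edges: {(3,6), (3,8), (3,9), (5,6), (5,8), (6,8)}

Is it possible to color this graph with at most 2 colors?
No, G is not 2-colorable

The clique on vertices [3, 6, 8] has size 3 > 2, so it alone needs 3 colors.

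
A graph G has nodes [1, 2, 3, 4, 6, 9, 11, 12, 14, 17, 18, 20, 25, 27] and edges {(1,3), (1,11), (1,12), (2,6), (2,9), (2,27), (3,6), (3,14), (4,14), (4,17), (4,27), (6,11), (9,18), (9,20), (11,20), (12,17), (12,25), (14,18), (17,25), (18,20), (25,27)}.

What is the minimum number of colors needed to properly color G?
Clique number ω(G) = 3 (lower bound: χ ≥ ω).
The clique on [9, 18, 20] has size 3, forcing χ ≥ 3, and the coloring below uses 3 colors, so χ(G) = 3.
A valid 3-coloring: color 1: [2, 3, 4, 11, 12, 18]; color 2: [1, 6, 14, 17, 20, 27]; color 3: [9, 25].

χ(G) = 3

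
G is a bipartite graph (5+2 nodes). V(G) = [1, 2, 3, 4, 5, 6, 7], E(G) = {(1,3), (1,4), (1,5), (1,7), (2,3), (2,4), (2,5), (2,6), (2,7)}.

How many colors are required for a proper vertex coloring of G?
Clique number ω(G) = 2 (lower bound: χ ≥ ω).
The graph is bipartite (no odd cycle), so 2 colors suffice: χ(G) = 2.
A valid 2-coloring: color 1: [1, 2]; color 2: [3, 4, 5, 6, 7].

χ(G) = 2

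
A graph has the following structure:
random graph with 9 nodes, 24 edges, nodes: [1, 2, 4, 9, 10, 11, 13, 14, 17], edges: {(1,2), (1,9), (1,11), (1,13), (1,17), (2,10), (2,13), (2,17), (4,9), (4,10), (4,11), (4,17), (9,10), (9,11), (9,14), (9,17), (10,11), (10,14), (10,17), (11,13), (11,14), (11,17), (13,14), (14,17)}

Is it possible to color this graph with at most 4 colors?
The clique on vertices [4, 9, 10, 11, 17] has size 5 > 4, so it alone needs 5 colors.

No, G is not 4-colorable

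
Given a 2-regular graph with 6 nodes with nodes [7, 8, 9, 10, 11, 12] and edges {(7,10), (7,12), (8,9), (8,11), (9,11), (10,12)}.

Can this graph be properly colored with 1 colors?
The clique on vertices [8, 9, 11] has size 3 > 1, so it alone needs 3 colors.

No, G is not 1-colorable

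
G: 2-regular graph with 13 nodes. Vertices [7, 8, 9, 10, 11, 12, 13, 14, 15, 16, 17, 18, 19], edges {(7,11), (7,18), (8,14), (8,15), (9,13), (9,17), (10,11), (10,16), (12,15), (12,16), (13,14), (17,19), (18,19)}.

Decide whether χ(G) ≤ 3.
Yes, G is 3-colorable

A valid 3-coloring: color 1: [11, 14, 15, 16, 17, 18]; color 2: [7, 8, 10, 12, 13, 19]; color 3: [9].
(χ(G) = 3 ≤ 3.)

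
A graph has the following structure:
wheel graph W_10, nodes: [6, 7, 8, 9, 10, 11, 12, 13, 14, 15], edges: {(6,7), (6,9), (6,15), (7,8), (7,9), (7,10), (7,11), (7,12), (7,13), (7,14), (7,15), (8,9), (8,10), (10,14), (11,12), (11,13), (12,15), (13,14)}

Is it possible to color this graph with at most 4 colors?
A valid 4-coloring: color 1: [7]; color 2: [6, 10, 12, 13]; color 3: [8, 11, 14, 15]; color 4: [9].
(χ(G) = 4 ≤ 4.)

Yes, G is 4-colorable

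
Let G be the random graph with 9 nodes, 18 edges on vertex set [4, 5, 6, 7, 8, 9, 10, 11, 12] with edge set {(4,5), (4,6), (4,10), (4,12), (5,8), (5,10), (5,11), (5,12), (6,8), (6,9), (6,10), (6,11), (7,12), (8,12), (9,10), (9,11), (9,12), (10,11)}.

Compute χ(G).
χ(G) = 4

Clique number ω(G) = 4 (lower bound: χ ≥ ω).
The clique on [6, 9, 10, 11] has size 4, forcing χ ≥ 4, and the coloring below uses 4 colors, so χ(G) = 4.
A valid 4-coloring: color 1: [10, 12]; color 2: [5, 6, 7]; color 3: [4, 8, 9]; color 4: [11].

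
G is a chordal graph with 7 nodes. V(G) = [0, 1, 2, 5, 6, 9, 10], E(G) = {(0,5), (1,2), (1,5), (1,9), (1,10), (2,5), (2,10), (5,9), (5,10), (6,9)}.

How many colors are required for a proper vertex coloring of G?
χ(G) = 4

Clique number ω(G) = 4 (lower bound: χ ≥ ω).
The clique on [1, 2, 5, 10] has size 4, forcing χ ≥ 4, and the coloring below uses 4 colors, so χ(G) = 4.
A valid 4-coloring: color 1: [5, 6]; color 2: [0, 1]; color 3: [9, 10]; color 4: [2].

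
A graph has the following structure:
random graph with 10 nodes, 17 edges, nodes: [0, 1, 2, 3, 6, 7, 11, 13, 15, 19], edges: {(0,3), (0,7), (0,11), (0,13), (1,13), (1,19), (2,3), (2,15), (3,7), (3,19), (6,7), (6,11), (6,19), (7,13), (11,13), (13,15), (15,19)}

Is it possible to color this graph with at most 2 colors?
The clique on vertices [0, 3, 7] has size 3 > 2, so it alone needs 3 colors.

No, G is not 2-colorable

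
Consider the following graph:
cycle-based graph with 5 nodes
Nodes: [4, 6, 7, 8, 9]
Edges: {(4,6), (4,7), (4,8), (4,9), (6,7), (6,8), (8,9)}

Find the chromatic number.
Clique number ω(G) = 3 (lower bound: χ ≥ ω).
The clique on [4, 8, 9] has size 3, forcing χ ≥ 3, and the coloring below uses 3 colors, so χ(G) = 3.
A valid 3-coloring: color 1: [4]; color 2: [7, 8]; color 3: [6, 9].

χ(G) = 3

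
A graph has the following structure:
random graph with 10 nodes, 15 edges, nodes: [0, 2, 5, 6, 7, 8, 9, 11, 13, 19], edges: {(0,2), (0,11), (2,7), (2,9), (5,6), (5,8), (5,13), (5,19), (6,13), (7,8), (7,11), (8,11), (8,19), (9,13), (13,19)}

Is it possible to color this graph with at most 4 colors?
Yes, G is 4-colorable

A valid 4-coloring: color 1: [0, 5, 7, 9]; color 2: [2, 8, 13]; color 3: [6, 11, 19].
(χ(G) = 3 ≤ 4.)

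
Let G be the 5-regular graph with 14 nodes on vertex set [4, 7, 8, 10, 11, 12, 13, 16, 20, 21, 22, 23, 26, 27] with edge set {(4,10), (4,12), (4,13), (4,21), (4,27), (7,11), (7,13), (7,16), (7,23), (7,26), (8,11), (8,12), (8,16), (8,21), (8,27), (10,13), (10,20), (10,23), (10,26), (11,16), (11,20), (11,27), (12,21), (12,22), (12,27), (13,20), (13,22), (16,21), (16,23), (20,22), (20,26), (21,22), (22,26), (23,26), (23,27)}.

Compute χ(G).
χ(G) = 4

Clique number ω(G) = 3 (lower bound: χ ≥ ω).
Odd cycle [12, 21, 16, 11, 27] needs 3 colors (χ ≥ 3).
Vertex 8 is adjacent to every vertex of [11, 12, 16, 21, 27], which already need 3 colors among themselves, so 8 needs a new color (χ ≥ 4).
The coloring below uses 4 colors, so χ(G) = 4.
A valid 4-coloring: color 1: [11, 12, 13, 23]; color 2: [21, 26, 27]; color 3: [7, 8, 10, 22]; color 4: [4, 16, 20].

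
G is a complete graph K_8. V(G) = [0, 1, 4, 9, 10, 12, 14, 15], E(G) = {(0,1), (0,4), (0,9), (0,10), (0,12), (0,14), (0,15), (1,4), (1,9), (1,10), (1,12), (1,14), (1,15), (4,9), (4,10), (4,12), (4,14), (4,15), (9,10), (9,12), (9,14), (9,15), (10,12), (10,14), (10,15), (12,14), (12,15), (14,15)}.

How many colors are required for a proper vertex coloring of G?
χ(G) = 8

Clique number ω(G) = 8 (lower bound: χ ≥ ω).
The clique on [0, 1, 4, 9, 10, 12, 14, 15] has size 8, forcing χ ≥ 8, and the coloring below uses 8 colors, so χ(G) = 8.
A valid 8-coloring: color 1: [14]; color 2: [0]; color 3: [4]; color 4: [15]; color 5: [9]; color 6: [12]; color 7: [10]; color 8: [1].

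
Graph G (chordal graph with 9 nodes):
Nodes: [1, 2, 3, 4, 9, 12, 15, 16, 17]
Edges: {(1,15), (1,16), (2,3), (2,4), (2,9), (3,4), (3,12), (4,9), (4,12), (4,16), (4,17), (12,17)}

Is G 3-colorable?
Yes, G is 3-colorable

A valid 3-coloring: color 1: [1, 4]; color 2: [2, 12, 15, 16]; color 3: [3, 9, 17].
(χ(G) = 3 ≤ 3.)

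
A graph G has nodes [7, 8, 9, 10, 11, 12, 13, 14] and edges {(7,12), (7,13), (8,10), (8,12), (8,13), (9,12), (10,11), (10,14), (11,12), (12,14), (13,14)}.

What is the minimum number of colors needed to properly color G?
Clique number ω(G) = 2 (lower bound: χ ≥ ω).
The graph is bipartite (no odd cycle), so 2 colors suffice: χ(G) = 2.
A valid 2-coloring: color 1: [10, 12, 13]; color 2: [7, 8, 9, 11, 14].

χ(G) = 2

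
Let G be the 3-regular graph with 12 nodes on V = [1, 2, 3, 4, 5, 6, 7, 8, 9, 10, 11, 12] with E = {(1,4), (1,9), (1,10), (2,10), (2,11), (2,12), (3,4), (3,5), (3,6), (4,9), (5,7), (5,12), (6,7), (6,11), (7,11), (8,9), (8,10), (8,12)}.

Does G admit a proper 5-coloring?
A valid 5-coloring: color 1: [2, 4, 5, 6, 8]; color 2: [1, 3, 11, 12]; color 3: [7, 9, 10].
(χ(G) = 3 ≤ 5.)

Yes, G is 5-colorable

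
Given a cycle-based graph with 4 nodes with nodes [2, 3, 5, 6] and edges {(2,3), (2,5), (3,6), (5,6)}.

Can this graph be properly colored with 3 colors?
Yes, G is 3-colorable

A valid 3-coloring: color 1: [2, 6]; color 2: [3, 5].
(χ(G) = 2 ≤ 3.)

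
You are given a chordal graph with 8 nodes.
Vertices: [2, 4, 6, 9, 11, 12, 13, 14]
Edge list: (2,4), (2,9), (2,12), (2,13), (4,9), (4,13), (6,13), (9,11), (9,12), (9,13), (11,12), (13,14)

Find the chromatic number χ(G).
χ(G) = 4

Clique number ω(G) = 4 (lower bound: χ ≥ ω).
The clique on [2, 4, 9, 13] has size 4, forcing χ ≥ 4, and the coloring below uses 4 colors, so χ(G) = 4.
A valid 4-coloring: color 1: [12, 13]; color 2: [6, 9, 14]; color 3: [2, 11]; color 4: [4].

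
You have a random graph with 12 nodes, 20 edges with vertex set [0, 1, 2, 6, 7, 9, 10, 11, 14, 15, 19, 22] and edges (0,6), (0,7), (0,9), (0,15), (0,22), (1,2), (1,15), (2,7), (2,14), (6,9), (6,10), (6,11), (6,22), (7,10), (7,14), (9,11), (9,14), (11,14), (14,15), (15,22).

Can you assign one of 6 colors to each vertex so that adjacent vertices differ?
Yes, G is 6-colorable

A valid 6-coloring: color 1: [0, 1, 10, 14, 19]; color 2: [2, 6, 15]; color 3: [7, 9, 22]; color 4: [11].
(χ(G) = 4 ≤ 6.)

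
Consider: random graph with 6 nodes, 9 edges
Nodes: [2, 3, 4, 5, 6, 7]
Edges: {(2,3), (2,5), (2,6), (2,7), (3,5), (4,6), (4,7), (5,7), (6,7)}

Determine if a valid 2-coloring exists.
The clique on vertices [2, 3, 5] has size 3 > 2, so it alone needs 3 colors.

No, G is not 2-colorable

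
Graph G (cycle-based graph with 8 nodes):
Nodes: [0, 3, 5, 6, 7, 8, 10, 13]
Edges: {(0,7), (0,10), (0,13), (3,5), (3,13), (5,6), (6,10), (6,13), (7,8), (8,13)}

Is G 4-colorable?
Yes, G is 4-colorable

A valid 4-coloring: color 1: [5, 7, 10, 13]; color 2: [0, 3, 6, 8].
(χ(G) = 2 ≤ 4.)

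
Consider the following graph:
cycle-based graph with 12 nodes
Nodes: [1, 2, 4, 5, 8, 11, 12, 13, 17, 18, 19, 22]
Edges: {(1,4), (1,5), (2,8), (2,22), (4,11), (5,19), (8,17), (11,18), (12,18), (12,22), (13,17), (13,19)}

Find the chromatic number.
χ(G) = 2

Clique number ω(G) = 2 (lower bound: χ ≥ ω).
The graph is bipartite (no odd cycle), so 2 colors suffice: χ(G) = 2.
A valid 2-coloring: color 1: [1, 2, 11, 12, 17, 19]; color 2: [4, 5, 8, 13, 18, 22].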